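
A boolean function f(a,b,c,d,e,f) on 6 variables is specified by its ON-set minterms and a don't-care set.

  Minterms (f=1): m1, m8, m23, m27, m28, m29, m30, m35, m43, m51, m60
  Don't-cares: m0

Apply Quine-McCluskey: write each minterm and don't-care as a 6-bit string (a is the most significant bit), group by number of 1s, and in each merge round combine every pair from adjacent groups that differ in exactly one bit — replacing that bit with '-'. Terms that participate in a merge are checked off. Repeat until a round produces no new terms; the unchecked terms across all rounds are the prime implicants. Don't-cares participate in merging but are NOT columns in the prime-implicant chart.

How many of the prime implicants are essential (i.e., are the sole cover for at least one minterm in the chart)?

9

[col 0] 000000*, 000001*, 001000*, 010111, 011011, 011100*, 011101*, 011110*, 100011*, 101011*, 110011*, 111100*
[col 1] -11100, 00-000, 00000-, 0111-0, 01110-, 1-0011, 10-011
Prime implicants: -11100, 00-000, 00000-, 010111, 011011, 0111-0, 01110-, 1-0011, 10-011
PI chart (minterm → PIs covering it):
  1 | 00000-  (sole → essential)
  8 | 00-000  (sole → essential)
  23 | 010111  (sole → essential)
  27 | 011011  (sole → essential)
  28 | -11100,0111-0,01110-
  29 | 01110-  (sole → essential)
  30 | 0111-0  (sole → essential)
  35 | 1-0011,10-011
  43 | 10-011  (sole → essential)
  51 | 1-0011  (sole → essential)
  60 | -11100  (sole → essential)
Essential prime implicants: -11100, 00-000, 00000-, 010111, 011011, 0111-0, 01110-, 1-0011, 10-011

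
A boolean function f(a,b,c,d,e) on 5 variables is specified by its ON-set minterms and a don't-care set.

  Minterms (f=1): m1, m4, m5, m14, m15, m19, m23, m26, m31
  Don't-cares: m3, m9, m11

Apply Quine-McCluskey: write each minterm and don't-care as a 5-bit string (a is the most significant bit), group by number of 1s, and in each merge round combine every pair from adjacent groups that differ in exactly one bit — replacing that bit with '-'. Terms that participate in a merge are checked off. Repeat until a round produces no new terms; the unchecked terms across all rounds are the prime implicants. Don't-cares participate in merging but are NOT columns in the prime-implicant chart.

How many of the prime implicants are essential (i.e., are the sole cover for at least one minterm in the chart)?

size-2^0 implicants → 00001(✓)  00011(✓)  00100(✓)  00101(✓)  01001(✓)  01011(✓)  01110(✓)  01111(✓)  10011(✓)  10111(✓)  11010  11111(✓)
size-2^1 implicants → -0011  -1111  0-001(✓)  0-011(✓)  00-01  000-1(✓)  0010-  01-11  010-1(✓)  0111-  1-111  10-11
size-2^2 implicants → 0-0-1
Unchecked terms (primes): -0011, -1111, 0-0-1, 00-01, 0010-, 01-11, 0111-, 1-111, 10-11, 11010
Minterm coverage:
  m1 ⊆ 0-0-1,00-01
  m4 ⊆ 0010- [E]
  m5 ⊆ 00-01,0010-
  m14 ⊆ 0111- [E]
  m15 ⊆ -1111,01-11,0111-
  m19 ⊆ -0011,10-11
  m23 ⊆ 1-111,10-11
  m26 ⊆ 11010 [E]
  m31 ⊆ -1111,1-111
E = {0010-, 0111-, 11010}

3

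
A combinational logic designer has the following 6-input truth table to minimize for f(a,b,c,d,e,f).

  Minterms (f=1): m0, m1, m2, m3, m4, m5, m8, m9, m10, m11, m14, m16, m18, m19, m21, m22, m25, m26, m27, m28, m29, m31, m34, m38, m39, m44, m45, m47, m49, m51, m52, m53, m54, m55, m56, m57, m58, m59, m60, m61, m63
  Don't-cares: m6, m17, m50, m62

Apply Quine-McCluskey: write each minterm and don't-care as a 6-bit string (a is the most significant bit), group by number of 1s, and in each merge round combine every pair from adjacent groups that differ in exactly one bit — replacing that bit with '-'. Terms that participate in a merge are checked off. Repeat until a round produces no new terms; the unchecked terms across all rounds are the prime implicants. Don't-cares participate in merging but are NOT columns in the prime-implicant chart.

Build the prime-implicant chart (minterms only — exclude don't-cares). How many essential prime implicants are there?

size-2^0 implicants → 000000(✓)  000001(✓)  000010(✓)  000011(✓)  000100(✓)  000101(✓)  000110(✓)  001000(✓)  001001(✓)  001010(✓)  001011(✓)  001110(✓)  010000(✓)  010001(✓)  010010(✓)  010011(✓)  010101(✓)  010110(✓)  011001(✓)  011010(✓)  011011(✓)  011100(✓)  011101(✓)  011111(✓)  100010(✓)  100110(✓)  100111(✓)  101100(✓)  101101(✓)  101111(✓)  110001(✓)  110010(✓)  110011(✓)  110100(✓)  110101(✓)  110110(✓)  110111(✓)  111000(✓)  111001(✓)  111010(✓)  111011(✓)  111100(✓)  111101(✓)  111110(✓)  111111(✓)
size-2^1 implicants → -00010(✓)  -00110(✓)  -10001(✓)  -10010(✓)  -10011(✓)  -10101(✓)  -10110(✓)  -11001(✓)  -11010(✓)  -11011(✓)  -11100(✓)  -11101(✓)  -11111(✓)  0-0000(✓)  0-0001(✓)  0-0010(✓)  0-0011(✓)  0-0101(✓)  0-0110(✓)  0-1001(✓)  0-1010(✓)  0-1011(✓)  00-000(✓)  00-001(✓)  00-010(✓)  00-011(✓)  00-110(✓)  000-00(✓)  000-01(✓)  000-10(✓)  0000-0(✓)  0000-1(✓)  00000-(✓)  00001-(✓)  0001-0(✓)  00010-(✓)  001-10(✓)  0010-0(✓)  0010-1(✓)  00100-(✓)  00101-(✓)  01-001(✓)  01-010(✓)  01-011(✓)  01-101(✓)  010-01(✓)  010-10(✓)  0100-0(✓)  0100-1(✓)  01000-(✓)  01001-(✓)  011-01(✓)  011-11(✓)  0110-1(✓)  01101-(✓)  0111-1(✓)  01110-(✓)  1-0010(✓)  1-0110(✓)  1-0111(✓)  1-1100(✓)  1-1101(✓)  1-1111(✓)  10-111(✓)  100-10(✓)  10011-(✓)  1011-1(✓)  10110-(✓)  11-001(✓)  11-010(✓)  11-011(✓)  11-100(✓)  11-101(✓)  11-110(✓)  11-111(✓)  110-01(✓)  110-10(✓)  110-11(✓)  1100-1(✓)  11001-(✓)  1101-0(✓)  1101-1(✓)  11010-(✓)  11011-(✓)  111-00(✓)  111-01(✓)  111-10(✓)  111-11(✓)  1110-0(✓)  1110-1(✓)  11100-(✓)  11101-(✓)  1111-0(✓)  1111-1(✓)  11110-(✓)  11111-(✓)
size-2^2 implicants → --0010(✓)  --0110(✓)  -00-10(✓)  -1-001(✓)  -1-010(✓)  -1-011(✓)  -1-101(✓)  -10-01(✓)  -10-10(✓)  -100-1(✓)  -1001-(✓)  -11-01(✓)  -11-11(✓)  -110-1(✓)  -1101-(✓)  -111-1(✓)  -1110-  0--001(✓)  0--010(✓)  0--011(✓)  0-0-01  0-0-10(✓)  0-00-0(✓)  0-00-1(✓)  0-000-(✓)  0-001-(✓)  0-10-1(✓)  0-101-(✓)  00--10  00-0-0(✓)  00-0-1(✓)  00-00-(✓)  00-01-(✓)  000--0  000-0-  0000--(✓)  0010--(✓)  01--01(✓)  01-0-1(✓)  01-01-(✓)  0100--(✓)  011--1(✓)  1--111  1-0-10(✓)  1-011-  1-11-1  1-110-  11--01(✓)  11--10(✓)  11--11(✓)  11-0-1(✓)  11-01-(✓)  11-1-0(✓)  11-1-1(✓)  11-10-(✓)  11-11-(✓)  110--1(✓)  110-1-(✓)  1101--(✓)  111--0(✓)  111--1(✓)  111-0-(✓)  111-1-(✓)  1110--(✓)  1111--(✓)
size-2^3 implicants → --0-10  -1--01  -1-0-1  -1-01-  -11--1  0--0-1  0--01-  0-00--  00-0--  11---1  11--1-  11-1--  111---
Unchecked terms (primes): --0-10, -1--01, -1-0-1, -1-01-, -11--1, -1110-, 0--0-1, 0--01-, 0-0-01, 0-00--, 00--10, 00-0--, 000--0, 000-0-, 1--111, 1-011-, 1-11-1, 1-110-, 11---1, 11--1-, 11-1--, 111---
Minterm coverage:
  m0 ⊆ 0-00--,00-0--,000--0,000-0-
  m1 ⊆ 0--0-1,0-0-01,0-00--,00-0--,000-0-
  m2 ⊆ --0-10,0--01-,0-00--,00--10,00-0--,000--0
  m3 ⊆ 0--0-1,0--01-,0-00--,00-0--
  m4 ⊆ 000--0,000-0-
  m5 ⊆ 0-0-01,000-0-
  m8 ⊆ 00-0-- [E]
  m9 ⊆ 0--0-1,00-0--
  m10 ⊆ 0--01-,00--10,00-0--
  m11 ⊆ 0--0-1,0--01-,00-0--
  m14 ⊆ 00--10 [E]
  m16 ⊆ 0-00-- [E]
  m18 ⊆ --0-10,-1-01-,0--01-,0-00--
  m19 ⊆ -1-0-1,-1-01-,0--0-1,0--01-,0-00--
  m21 ⊆ -1--01,0-0-01
  m22 ⊆ --0-10 [E]
  m25 ⊆ -1--01,-1-0-1,-11--1,0--0-1
  m26 ⊆ -1-01-,0--01-
  m27 ⊆ -1-0-1,-1-01-,-11--1,0--0-1,0--01-
  m28 ⊆ -1110- [E]
  m29 ⊆ -1--01,-11--1,-1110-
  m31 ⊆ -11--1 [E]
  m34 ⊆ --0-10 [E]
  m38 ⊆ --0-10,1-011-
  m39 ⊆ 1--111,1-011-
  m44 ⊆ 1-110- [E]
  m45 ⊆ 1-11-1,1-110-
  m47 ⊆ 1--111,1-11-1
  m49 ⊆ -1--01,-1-0-1,11---1
  m51 ⊆ -1-0-1,-1-01-,11---1,11--1-
  m52 ⊆ 11-1-- [E]
  m53 ⊆ -1--01,11---1,11-1--
  m54 ⊆ --0-10,1-011-,11--1-,11-1--
  m55 ⊆ 1--111,1-011-,11---1,11--1-,11-1--
  m56 ⊆ 111--- [E]
  m57 ⊆ -1--01,-1-0-1,-11--1,11---1,111---
  m58 ⊆ -1-01-,11--1-,111---
  m59 ⊆ -1-0-1,-1-01-,-11--1,11---1,11--1-,111---
  m60 ⊆ -1110-,1-110-,11-1--,111---
  m61 ⊆ -1--01,-11--1,-1110-,1-11-1,1-110-,11---1,11-1--,111---
  m63 ⊆ -11--1,1--111,1-11-1,11---1,11--1-,11-1--,111---
E = {--0-10, -11--1, -1110-, 0-00--, 00--10, 00-0--, 1-110-, 11-1--, 111---}

9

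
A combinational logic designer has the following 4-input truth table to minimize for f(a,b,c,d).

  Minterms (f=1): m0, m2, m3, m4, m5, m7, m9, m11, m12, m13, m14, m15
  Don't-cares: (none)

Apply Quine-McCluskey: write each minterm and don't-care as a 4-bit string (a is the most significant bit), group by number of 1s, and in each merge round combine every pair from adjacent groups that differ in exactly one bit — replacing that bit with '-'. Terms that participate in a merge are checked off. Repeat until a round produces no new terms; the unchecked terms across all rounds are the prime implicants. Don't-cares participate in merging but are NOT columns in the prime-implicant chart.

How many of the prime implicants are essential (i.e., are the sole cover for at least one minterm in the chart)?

size-2^0 implicants → 0000(✓)  0010(✓)  0011(✓)  0100(✓)  0101(✓)  0111(✓)  1001(✓)  1011(✓)  1100(✓)  1101(✓)  1110(✓)  1111(✓)
size-2^1 implicants → -011(✓)  -100(✓)  -101(✓)  -111(✓)  0-00  0-11(✓)  00-0  001-  01-1(✓)  010-(✓)  1-01(✓)  1-11(✓)  10-1(✓)  11-0(✓)  11-1(✓)  110-(✓)  111-(✓)
size-2^2 implicants → --11  -1-1  -10-  1--1  11--
Unchecked terms (primes): --11, -1-1, -10-, 0-00, 00-0, 001-, 1--1, 11--
Minterm coverage:
  m0 ⊆ 0-00,00-0
  m2 ⊆ 00-0,001-
  m3 ⊆ --11,001-
  m4 ⊆ -10-,0-00
  m5 ⊆ -1-1,-10-
  m7 ⊆ --11,-1-1
  m9 ⊆ 1--1 [E]
  m11 ⊆ --11,1--1
  m12 ⊆ -10-,11--
  m13 ⊆ -1-1,-10-,1--1,11--
  m14 ⊆ 11-- [E]
  m15 ⊆ --11,-1-1,1--1,11--
E = {1--1, 11--}

2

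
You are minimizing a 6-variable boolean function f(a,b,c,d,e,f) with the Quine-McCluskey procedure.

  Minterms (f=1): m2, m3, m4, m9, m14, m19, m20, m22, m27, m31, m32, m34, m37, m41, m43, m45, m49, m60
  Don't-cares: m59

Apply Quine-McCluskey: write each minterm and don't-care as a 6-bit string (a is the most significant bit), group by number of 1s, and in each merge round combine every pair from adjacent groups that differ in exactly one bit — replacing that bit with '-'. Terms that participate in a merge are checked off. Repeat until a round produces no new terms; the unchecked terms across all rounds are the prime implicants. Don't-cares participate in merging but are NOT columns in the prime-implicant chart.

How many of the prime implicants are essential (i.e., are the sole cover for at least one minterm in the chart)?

Round 0: 000010✓ 000011✓ 000100✓ 001001✓ 001110 010011✓ 010100✓ 010110✓ 011011✓ 011111✓ 100000✓ 100010✓ 100101✓ 101001✓ 101011✓ 101101✓ 110001 111011✓ 111100
Round 1: -00010 -01001 -11011 0-0011 0-0100 00001- 01-011 0101-0 011-11 1-1011 10-101 1000-0 101-01 1010-1
PIs = {-00010, -01001, -11011, 0-0011, 0-0100, 00001-, 001110, 01-011, 0101-0, 011-11, 1-1011, 10-101, 1000-0, 101-01, 1010-1, 110001, 111100}
Coverage chart:
  m2: -00010,00001-
  m3: 0-0011,00001-
  m4: 0-0100 ←essential
  m9: -01001 ←essential
  m14: 001110 ←essential
  m19: 0-0011,01-011
  m20: 0-0100,0101-0
  m22: 0101-0 ←essential
  m27: -11011,01-011,011-11
  m31: 011-11 ←essential
  m32: 1000-0 ←essential
  m34: -00010,1000-0
  m37: 10-101 ←essential
  m41: -01001,101-01,1010-1
  m43: 1-1011,1010-1
  m45: 10-101,101-01
  m49: 110001 ←essential
  m60: 111100 ←essential
Essential: -01001, 0-0100, 001110, 0101-0, 011-11, 10-101, 1000-0, 110001, 111100

9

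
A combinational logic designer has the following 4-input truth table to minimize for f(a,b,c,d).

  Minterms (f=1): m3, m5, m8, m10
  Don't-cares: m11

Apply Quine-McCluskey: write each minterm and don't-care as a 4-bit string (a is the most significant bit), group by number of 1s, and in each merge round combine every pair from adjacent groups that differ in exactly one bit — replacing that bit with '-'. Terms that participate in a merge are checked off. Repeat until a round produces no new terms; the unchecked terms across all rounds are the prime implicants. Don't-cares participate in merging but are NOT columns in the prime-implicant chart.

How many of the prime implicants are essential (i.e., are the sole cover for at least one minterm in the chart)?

3

Round 0: 0011✓ 0101 1000✓ 1010✓ 1011✓
Round 1: -011 10-0 101-
PIs = {-011, 0101, 10-0, 101-}
Coverage chart:
  m3: -011 ←essential
  m5: 0101 ←essential
  m8: 10-0 ←essential
  m10: 10-0,101-
Essential: -011, 0101, 10-0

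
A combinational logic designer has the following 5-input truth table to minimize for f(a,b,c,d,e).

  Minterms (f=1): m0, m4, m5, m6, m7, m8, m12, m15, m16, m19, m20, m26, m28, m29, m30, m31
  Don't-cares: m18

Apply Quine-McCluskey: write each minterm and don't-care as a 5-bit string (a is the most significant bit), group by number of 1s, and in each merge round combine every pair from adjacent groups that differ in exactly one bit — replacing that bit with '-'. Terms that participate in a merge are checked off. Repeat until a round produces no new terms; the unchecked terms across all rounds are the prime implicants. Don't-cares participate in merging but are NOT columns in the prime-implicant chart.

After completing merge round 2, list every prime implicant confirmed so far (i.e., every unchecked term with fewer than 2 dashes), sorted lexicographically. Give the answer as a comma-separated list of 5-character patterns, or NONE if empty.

-1111, 0-111, 1-010, 100-0, 1001-, 11-10

[col 0] 00000*, 00100*, 00101*, 00110*, 00111*, 01000*, 01100*, 01111*, 10000*, 10010*, 10011*, 10100*, 11010*, 11100*, 11101*, 11110*, 11111*
[col 1] -0000*, -0100*, -1100*, -1111, 0-000*, 0-100*, 0-111, 00-00*, 001-0*, 001-1*, 0010-*, 0011-*, 01-00*, 1-010, 1-100*, 10-00*, 100-0, 1001-, 11-10, 111-0*, 111-1*, 1110-*, 1111-*
[col 2] --100, -0-00, 0--00, 001--, 111--
Prime implicants: --100, -0-00, -1111, 0--00, 0-111, 001--, 1-010, 100-0, 1001-, 11-10, 111--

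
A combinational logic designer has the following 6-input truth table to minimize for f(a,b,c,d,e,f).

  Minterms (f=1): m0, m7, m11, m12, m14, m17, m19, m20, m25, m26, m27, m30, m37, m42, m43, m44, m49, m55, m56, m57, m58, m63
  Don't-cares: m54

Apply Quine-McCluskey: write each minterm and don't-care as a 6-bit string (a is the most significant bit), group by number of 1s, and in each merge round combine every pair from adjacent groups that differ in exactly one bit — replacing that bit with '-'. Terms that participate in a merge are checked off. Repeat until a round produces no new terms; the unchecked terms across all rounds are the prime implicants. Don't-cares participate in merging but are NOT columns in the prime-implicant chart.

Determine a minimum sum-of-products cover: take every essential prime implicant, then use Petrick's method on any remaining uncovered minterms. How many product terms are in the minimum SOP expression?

Round 0: 000000 000111 001011✓ 001100✓ 001110✓ 010001✓ 010011✓ 010100 011001✓ 011010✓ 011011✓ 011110✓ 100101 101010✓ 101011✓ 101100✓ 110001✓ 110110✓ 110111✓ 111000✓ 111001✓ 111010✓ 111111✓
Round 1: -01011 -01100 -10001✓ -11001✓ -11010 0-1011 0-1110 0011-0 01-001✓ 01-011✓ 0100-1✓ 011-10 0110-1✓ 01101- 1-1010 10101- 11-001✓ 11-111 11011- 1110-0 11100-
Round 2: -1-001 01-0-1
PIs = {-01011, -01100, -1-001, -11010, 0-1011, 0-1110, 000000, 000111, 0011-0, 01-0-1, 010100, 011-10, 01101-, 1-1010, 100101, 10101-, 11-111, 11011-, 1110-0, 11100-}
Coverage chart:
  m0: 000000 ←essential
  m7: 000111 ←essential
  m11: -01011,0-1011
  m12: -01100,0011-0
  m14: 0-1110,0011-0
  m17: -1-001,01-0-1
  m19: 01-0-1 ←essential
  m20: 010100 ←essential
  m25: -1-001,01-0-1
  m26: -11010,011-10,01101-
  m27: 0-1011,01-0-1,01101-
  m30: 0-1110,011-10
  m37: 100101 ←essential
  m42: 1-1010,10101-
  m43: -01011,10101-
  m44: -01100 ←essential
  m49: -1-001 ←essential
  m55: 11-111,11011-
  m56: 1110-0,11100-
  m57: -1-001,11100-
  m58: -11010,1-1010,1110-0
  m63: 11-111 ←essential
Essential: -01100, -1-001, 000000, 000111, 01-0-1, 010100, 100101, 11-111
Petrick residual → -01011, -11010, 0-1110, 1-1010, 1110-0
Min cover (13 terms): b'cd'ef + b'cde'f' + bd'e'f + bcd'ef' + a'cdef' + a'b'c'd'e'f' + a'b'c'def + a'bd'f + a'bc'de'f' + acd'ef' + ab'c'de'f + abdef + abcd'f'

13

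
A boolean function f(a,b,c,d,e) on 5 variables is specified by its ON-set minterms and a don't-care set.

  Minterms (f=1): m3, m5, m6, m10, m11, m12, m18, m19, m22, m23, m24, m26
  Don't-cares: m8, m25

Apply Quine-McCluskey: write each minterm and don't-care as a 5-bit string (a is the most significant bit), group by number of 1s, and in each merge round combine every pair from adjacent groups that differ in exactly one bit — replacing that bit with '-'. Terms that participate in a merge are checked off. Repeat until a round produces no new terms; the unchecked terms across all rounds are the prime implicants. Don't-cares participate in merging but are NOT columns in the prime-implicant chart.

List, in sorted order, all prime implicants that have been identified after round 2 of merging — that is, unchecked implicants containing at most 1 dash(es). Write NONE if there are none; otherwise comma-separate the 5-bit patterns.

-0011, -0110, 0-011, 00101, 01-00, 0101-, 1-010, 1100-

Round 0: 00011✓ 00101 00110✓ 01000✓ 01010✓ 01011✓ 01100✓ 10010✓ 10011✓ 10110✓ 10111✓ 11000✓ 11001✓ 11010✓
Round 1: -0011 -0110 -1000✓ -1010✓ 0-011 01-00 010-0✓ 0101- 1-010 10-10✓ 10-11✓ 1001-✓ 1011-✓ 110-0✓ 1100-
Round 2: -10-0 10-1-
PIs = {-0011, -0110, -10-0, 0-011, 00101, 01-00, 0101-, 1-010, 10-1-, 1100-}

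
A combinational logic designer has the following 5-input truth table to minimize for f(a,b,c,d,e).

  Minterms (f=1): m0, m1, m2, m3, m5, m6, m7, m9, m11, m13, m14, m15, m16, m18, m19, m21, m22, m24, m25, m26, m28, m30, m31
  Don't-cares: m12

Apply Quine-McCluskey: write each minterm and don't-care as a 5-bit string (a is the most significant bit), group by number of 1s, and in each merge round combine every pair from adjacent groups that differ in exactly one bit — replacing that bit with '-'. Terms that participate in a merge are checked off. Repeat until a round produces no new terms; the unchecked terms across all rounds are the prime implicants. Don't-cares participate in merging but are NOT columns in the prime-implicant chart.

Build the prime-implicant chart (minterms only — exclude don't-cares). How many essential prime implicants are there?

[col 0] 00000*, 00001*, 00010*, 00011*, 00101*, 00110*, 00111*, 01001*, 01011*, 01100*, 01101*, 01110*, 01111*, 10000*, 10010*, 10011*, 10101*, 10110*, 11000*, 11001*, 11010*, 11100*, 11110*, 11111*
[col 1] -0000*, -0010*, -0011*, -0101, -0110*, -1001, -1100*, -1110*, -1111*, 0-001*, 0-011*, 0-101*, 0-110*, 0-111*, 00-01*, 00-10*, 00-11*, 000-0*, 000-1*, 0000-*, 0001-*, 001-1*, 0011-*, 01-01*, 01-11*, 010-1*, 011-0*, 011-1*, 0110-*, 0111-*, 1-000*, 1-010*, 1-110*, 10-10*, 100-0*, 1001-*, 11-00*, 11-10*, 110-0*, 1100-, 111-0*, 1111-*
[col 2] --110, -0-10, -00-0, -001-, -11-0, -111-, 0--01*, 0--11*, 0-0-1*, 0-1-1*, 0-11-, 00--1*, 00-1-, 000--, 01--1*, 011--, 1--10, 1-0-0, 11--0
[col 3] 0---1
Prime implicants: --110, -0-10, -00-0, -001-, -0101, -1001, -11-0, -111-, 0---1, 0-11-, 00-1-, 000--, 011--, 1--10, 1-0-0, 11--0, 1100-
PI chart (minterm → PIs covering it):
  0 | -00-0,000--
  1 | 0---1,000--
  2 | -0-10,-00-0,-001-,00-1-,000--
  3 | -001-,0---1,00-1-,000--
  5 | -0101,0---1
  6 | --110,-0-10,0-11-,00-1-
  7 | 0---1,0-11-,00-1-
  9 | -1001,0---1
  11 | 0---1  (sole → essential)
  13 | 0---1,011--
  14 | --110,-11-0,-111-,0-11-,011--
  15 | -111-,0---1,0-11-,011--
  16 | -00-0,1-0-0
  18 | -0-10,-00-0,-001-,1--10,1-0-0
  19 | -001-  (sole → essential)
  21 | -0101  (sole → essential)
  22 | --110,-0-10,1--10
  24 | 1-0-0,11--0,1100-
  25 | -1001,1100-
  26 | 1--10,1-0-0,11--0
  28 | -11-0,11--0
  30 | --110,-11-0,-111-,1--10,11--0
  31 | -111-  (sole → essential)
Essential prime implicants: -001-, -0101, -111-, 0---1

4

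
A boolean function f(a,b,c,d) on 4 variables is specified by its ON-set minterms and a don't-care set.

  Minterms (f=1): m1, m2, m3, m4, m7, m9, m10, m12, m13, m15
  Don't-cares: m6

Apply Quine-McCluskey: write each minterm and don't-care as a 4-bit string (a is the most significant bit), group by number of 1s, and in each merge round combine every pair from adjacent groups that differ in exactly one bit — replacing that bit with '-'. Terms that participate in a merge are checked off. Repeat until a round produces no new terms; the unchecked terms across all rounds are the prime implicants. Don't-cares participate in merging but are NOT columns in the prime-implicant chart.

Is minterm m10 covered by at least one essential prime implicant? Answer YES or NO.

YES

size-2^0 implicants → 0001(✓)  0010(✓)  0011(✓)  0100(✓)  0110(✓)  0111(✓)  1001(✓)  1010(✓)  1100(✓)  1101(✓)  1111(✓)
size-2^1 implicants → -001  -010  -100  -111  0-10(✓)  0-11(✓)  00-1  001-(✓)  01-0  011-(✓)  1-01  11-1  110-
size-2^2 implicants → 0-1-
Unchecked terms (primes): -001, -010, -100, -111, 0-1-, 00-1, 01-0, 1-01, 11-1, 110-
Minterm coverage:
  m1 ⊆ -001,00-1
  m2 ⊆ -010,0-1-
  m3 ⊆ 0-1-,00-1
  m4 ⊆ -100,01-0
  m7 ⊆ -111,0-1-
  m9 ⊆ -001,1-01
  m10 ⊆ -010 [E]
  m12 ⊆ -100,110-
  m13 ⊆ 1-01,11-1,110-
  m15 ⊆ -111,11-1
E = {-010}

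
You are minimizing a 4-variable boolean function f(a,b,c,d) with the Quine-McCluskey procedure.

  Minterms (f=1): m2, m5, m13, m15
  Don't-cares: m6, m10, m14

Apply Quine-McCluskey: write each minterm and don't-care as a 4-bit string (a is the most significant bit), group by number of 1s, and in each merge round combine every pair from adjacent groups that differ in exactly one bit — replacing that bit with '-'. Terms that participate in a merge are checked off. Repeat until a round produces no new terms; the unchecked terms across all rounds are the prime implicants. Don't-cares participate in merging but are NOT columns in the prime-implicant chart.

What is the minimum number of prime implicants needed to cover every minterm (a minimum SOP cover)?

Round 0: 0010✓ 0101✓ 0110✓ 1010✓ 1101✓ 1110✓ 1111✓
Round 1: -010✓ -101 -110✓ 0-10✓ 1-10✓ 11-1 111-
Round 2: --10
PIs = {--10, -101, 11-1, 111-}
Coverage chart:
  m2: --10 ←essential
  m5: -101 ←essential
  m13: -101,11-1
  m15: 11-1,111-
Essential: --10, -101
Petrick residual → 11-1
Min cover (3 terms): cd' + bc'd + abd

3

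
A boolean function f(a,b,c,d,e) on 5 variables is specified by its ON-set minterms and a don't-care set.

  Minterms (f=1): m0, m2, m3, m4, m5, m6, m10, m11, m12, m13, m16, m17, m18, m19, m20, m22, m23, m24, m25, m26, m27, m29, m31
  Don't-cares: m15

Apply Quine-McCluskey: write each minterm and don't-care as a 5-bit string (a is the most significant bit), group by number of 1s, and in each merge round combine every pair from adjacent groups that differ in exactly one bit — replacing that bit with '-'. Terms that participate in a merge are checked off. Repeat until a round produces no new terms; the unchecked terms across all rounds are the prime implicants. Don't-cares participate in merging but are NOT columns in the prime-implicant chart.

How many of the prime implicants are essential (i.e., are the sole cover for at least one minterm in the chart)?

4

size-2^0 implicants → 00000(✓)  00010(✓)  00011(✓)  00100(✓)  00101(✓)  00110(✓)  01010(✓)  01011(✓)  01100(✓)  01101(✓)  01111(✓)  10000(✓)  10001(✓)  10010(✓)  10011(✓)  10100(✓)  10110(✓)  10111(✓)  11000(✓)  11001(✓)  11010(✓)  11011(✓)  11101(✓)  11111(✓)
size-2^1 implicants → -0000(✓)  -0010(✓)  -0011(✓)  -0100(✓)  -0110(✓)  -1010(✓)  -1011(✓)  -1101(✓)  -1111(✓)  0-010(✓)  0-011(✓)  0-100(✓)  0-101(✓)  00-00(✓)  00-10(✓)  000-0(✓)  0001-(✓)  001-0(✓)  0010-(✓)  01-11(✓)  0101-(✓)  011-1(✓)  0110-(✓)  1-000(✓)  1-001(✓)  1-010(✓)  1-011(✓)  1-111(✓)  10-00(✓)  10-10(✓)  10-11(✓)  100-0(✓)  100-1(✓)  1000-(✓)  1001-(✓)  101-0(✓)  1011-(✓)  11-01(✓)  11-11(✓)  110-0(✓)  110-1(✓)  1100-(✓)  1101-(✓)  111-1(✓)
size-2^2 implicants → --010(✓)  --011(✓)  -0-00(✓)  -0-10(✓)  -00-0(✓)  -001-(✓)  -01-0(✓)  -1-11  -101-(✓)  -11-1  0-01-(✓)  0-10-  00--0(✓)  1--11  1-0-0(✓)  1-0-1(✓)  1-00-(✓)  1-01-(✓)  10--0(✓)  10-1-  100--(✓)  11--1  110--(✓)
size-2^3 implicants → --01-  -0--0  1-0--
Unchecked terms (primes): --01-, -0--0, -1-11, -11-1, 0-10-, 1--11, 1-0--, 10-1-, 11--1
Minterm coverage:
  m0 ⊆ -0--0 [E]
  m2 ⊆ --01-,-0--0
  m3 ⊆ --01- [E]
  m4 ⊆ -0--0,0-10-
  m5 ⊆ 0-10- [E]
  m6 ⊆ -0--0 [E]
  m10 ⊆ --01- [E]
  m11 ⊆ --01-,-1-11
  m12 ⊆ 0-10- [E]
  m13 ⊆ -11-1,0-10-
  m16 ⊆ -0--0,1-0--
  m17 ⊆ 1-0-- [E]
  m18 ⊆ --01-,-0--0,1-0--,10-1-
  m19 ⊆ --01-,1--11,1-0--,10-1-
  m20 ⊆ -0--0 [E]
  m22 ⊆ -0--0,10-1-
  m23 ⊆ 1--11,10-1-
  m24 ⊆ 1-0-- [E]
  m25 ⊆ 1-0--,11--1
  m26 ⊆ --01-,1-0--
  m27 ⊆ --01-,-1-11,1--11,1-0--,11--1
  m29 ⊆ -11-1,11--1
  m31 ⊆ -1-11,-11-1,1--11,11--1
E = {--01-, -0--0, 0-10-, 1-0--}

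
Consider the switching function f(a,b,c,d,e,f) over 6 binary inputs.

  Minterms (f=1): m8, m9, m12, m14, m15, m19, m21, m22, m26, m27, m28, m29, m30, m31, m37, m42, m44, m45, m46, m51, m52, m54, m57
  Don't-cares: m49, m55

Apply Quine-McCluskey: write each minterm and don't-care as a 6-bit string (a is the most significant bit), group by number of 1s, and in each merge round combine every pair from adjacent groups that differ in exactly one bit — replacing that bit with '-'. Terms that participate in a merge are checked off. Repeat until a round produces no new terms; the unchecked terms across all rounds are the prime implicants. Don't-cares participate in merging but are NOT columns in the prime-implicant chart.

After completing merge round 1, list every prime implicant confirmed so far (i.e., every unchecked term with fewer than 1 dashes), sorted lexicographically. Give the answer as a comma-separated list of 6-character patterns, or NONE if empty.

NONE

Round 0: 001000✓ 001001✓ 001100✓ 001110✓ 001111✓ 010011✓ 010101✓ 010110✓ 011010✓ 011011✓ 011100✓ 011101✓ 011110✓ 011111✓ 100101✓ 101010✓ 101100✓ 101101✓ 101110✓ 110001✓ 110011✓ 110100✓ 110110✓ 110111✓ 111001✓
Round 1: -01100✓ -01110✓ -10011 -10110 0-1100✓ 0-1110✓ 0-1111✓ 001-00 00100- 0011-0✓ 00111-✓ 01-011 01-101 01-110 011-10✓ 011-11✓ 01101-✓ 0111-0✓ 0111-1✓ 01110-✓ 01111-✓ 10-101 101-10 1011-0✓ 10110- 11-001 110-11 1100-1 1101-0 11011-
Round 2: -011-0 0-11-0 0-111- 011-1- 0111--
PIs = {-011-0, -10011, -10110, 0-11-0, 0-111-, 001-00, 00100-, 01-011, 01-101, 01-110, 011-1-, 0111--, 10-101, 101-10, 10110-, 11-001, 110-11, 1100-1, 1101-0, 11011-}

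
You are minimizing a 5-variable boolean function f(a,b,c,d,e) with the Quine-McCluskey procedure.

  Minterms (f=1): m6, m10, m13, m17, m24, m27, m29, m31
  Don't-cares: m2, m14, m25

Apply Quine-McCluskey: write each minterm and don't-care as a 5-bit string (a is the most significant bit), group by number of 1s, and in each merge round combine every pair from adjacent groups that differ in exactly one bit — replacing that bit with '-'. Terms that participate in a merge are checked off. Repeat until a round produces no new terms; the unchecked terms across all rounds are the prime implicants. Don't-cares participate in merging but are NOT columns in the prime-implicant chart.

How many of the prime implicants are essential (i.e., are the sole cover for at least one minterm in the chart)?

Round 0: 00010✓ 00110✓ 01010✓ 01101✓ 01110✓ 10001✓ 11000✓ 11001✓ 11011✓ 11101✓ 11111✓
Round 1: -1101 0-010✓ 0-110✓ 00-10✓ 01-10✓ 1-001 11-01✓ 11-11✓ 110-1✓ 1100- 111-1✓
Round 2: 0--10 11--1
PIs = {-1101, 0--10, 1-001, 11--1, 1100-}
Coverage chart:
  m6: 0--10 ←essential
  m10: 0--10 ←essential
  m13: -1101 ←essential
  m17: 1-001 ←essential
  m24: 1100- ←essential
  m27: 11--1 ←essential
  m29: -1101,11--1
  m31: 11--1 ←essential
Essential: -1101, 0--10, 1-001, 11--1, 1100-

5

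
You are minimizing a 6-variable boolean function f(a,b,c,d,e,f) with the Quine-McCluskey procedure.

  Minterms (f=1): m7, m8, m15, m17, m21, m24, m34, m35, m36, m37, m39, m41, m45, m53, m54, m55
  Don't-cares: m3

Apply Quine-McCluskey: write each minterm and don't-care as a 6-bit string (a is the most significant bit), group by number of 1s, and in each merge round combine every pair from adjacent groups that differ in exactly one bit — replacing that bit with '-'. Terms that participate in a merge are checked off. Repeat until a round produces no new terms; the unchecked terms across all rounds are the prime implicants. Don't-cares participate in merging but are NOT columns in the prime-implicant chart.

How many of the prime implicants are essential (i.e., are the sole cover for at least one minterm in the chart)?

7

size-2^0 implicants → 000011(✓)  000111(✓)  001000(✓)  001111(✓)  010001(✓)  010101(✓)  011000(✓)  100010(✓)  100011(✓)  100100(✓)  100101(✓)  100111(✓)  101001(✓)  101101(✓)  110101(✓)  110110(✓)  110111(✓)
size-2^1 implicants → -00011(✓)  -00111(✓)  -10101  0-1000  00-111  000-11(✓)  010-01  1-0101(✓)  1-0111(✓)  10-101  100-11(✓)  10001-  1001-1(✓)  10010-  101-01  1101-1(✓)  11011-
size-2^2 implicants → -00-11  1-01-1
Unchecked terms (primes): -00-11, -10101, 0-1000, 00-111, 010-01, 1-01-1, 10-101, 10001-, 10010-, 101-01, 11011-
Minterm coverage:
  m7 ⊆ -00-11,00-111
  m8 ⊆ 0-1000 [E]
  m15 ⊆ 00-111 [E]
  m17 ⊆ 010-01 [E]
  m21 ⊆ -10101,010-01
  m24 ⊆ 0-1000 [E]
  m34 ⊆ 10001- [E]
  m35 ⊆ -00-11,10001-
  m36 ⊆ 10010- [E]
  m37 ⊆ 1-01-1,10-101,10010-
  m39 ⊆ -00-11,1-01-1
  m41 ⊆ 101-01 [E]
  m45 ⊆ 10-101,101-01
  m53 ⊆ -10101,1-01-1
  m54 ⊆ 11011- [E]
  m55 ⊆ 1-01-1,11011-
E = {0-1000, 00-111, 010-01, 10001-, 10010-, 101-01, 11011-}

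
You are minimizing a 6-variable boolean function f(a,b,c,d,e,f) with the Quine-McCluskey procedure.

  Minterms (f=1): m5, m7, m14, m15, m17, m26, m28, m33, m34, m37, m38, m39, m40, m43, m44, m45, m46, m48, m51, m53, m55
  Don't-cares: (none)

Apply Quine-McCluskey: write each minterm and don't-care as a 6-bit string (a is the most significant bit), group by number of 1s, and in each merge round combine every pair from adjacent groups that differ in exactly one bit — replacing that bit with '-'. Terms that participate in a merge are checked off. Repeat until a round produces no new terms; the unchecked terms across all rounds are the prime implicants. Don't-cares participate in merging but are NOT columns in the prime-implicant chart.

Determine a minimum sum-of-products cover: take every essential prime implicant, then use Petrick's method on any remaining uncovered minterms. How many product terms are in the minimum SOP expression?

14

size-2^0 implicants → 000101(✓)  000111(✓)  001110(✓)  001111(✓)  010001  011010  011100  100001(✓)  100010(✓)  100101(✓)  100110(✓)  100111(✓)  101000(✓)  101011  101100(✓)  101101(✓)  101110(✓)  110000  110011(✓)  110101(✓)  110111(✓)
size-2^1 implicants → -00101(✓)  -00111(✓)  -01110  00-111  0001-1(✓)  00111-  1-0101(✓)  1-0111(✓)  10-101  10-110  100-01  100-10  1001-1(✓)  10011-  101-00  1011-0  10110-  110-11  1101-1(✓)
size-2^2 implicants → -001-1  1-01-1
Unchecked terms (primes): -001-1, -01110, 00-111, 00111-, 010001, 011010, 011100, 1-01-1, 10-101, 10-110, 100-01, 100-10, 10011-, 101-00, 101011, 1011-0, 10110-, 110-11, 110000
Minterm coverage:
  m5 ⊆ -001-1 [E]
  m7 ⊆ -001-1,00-111
  m14 ⊆ -01110,00111-
  m15 ⊆ 00-111,00111-
  m17 ⊆ 010001 [E]
  m26 ⊆ 011010 [E]
  m28 ⊆ 011100 [E]
  m33 ⊆ 100-01 [E]
  m34 ⊆ 100-10 [E]
  m37 ⊆ -001-1,1-01-1,10-101,100-01
  m38 ⊆ 10-110,100-10,10011-
  m39 ⊆ -001-1,1-01-1,10011-
  m40 ⊆ 101-00 [E]
  m43 ⊆ 101011 [E]
  m44 ⊆ 101-00,1011-0,10110-
  m45 ⊆ 10-101,10110-
  m46 ⊆ -01110,10-110,1011-0
  m48 ⊆ 110000 [E]
  m51 ⊆ 110-11 [E]
  m53 ⊆ 1-01-1 [E]
  m55 ⊆ 1-01-1,110-11
E = {-001-1, 010001, 011010, 011100, 1-01-1, 100-01, 100-10, 101-00, 101011, 110-11, 110000}
Petrick residual → -01110, 00-111, 10-101
Cover = b'c'df + b'cdef' + a'b'def + a'bc'd'e'f + a'bcd'ef' + a'bcde'f' + ac'df + ab'de'f + ab'c'e'f + ab'c'ef' + ab'ce'f' + ab'cd'ef + abc'ef + abc'd'e'f'  |cover|=14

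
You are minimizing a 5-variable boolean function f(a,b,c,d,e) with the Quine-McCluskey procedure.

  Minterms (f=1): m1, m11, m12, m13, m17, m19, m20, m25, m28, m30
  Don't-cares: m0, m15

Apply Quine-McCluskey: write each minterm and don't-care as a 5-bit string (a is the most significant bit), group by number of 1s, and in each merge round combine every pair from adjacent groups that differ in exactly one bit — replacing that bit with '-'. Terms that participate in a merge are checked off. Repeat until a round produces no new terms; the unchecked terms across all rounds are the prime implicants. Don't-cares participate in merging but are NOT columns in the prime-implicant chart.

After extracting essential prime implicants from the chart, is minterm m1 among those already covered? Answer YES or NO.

NO

Round 0: 00000✓ 00001✓ 01011✓ 01100✓ 01101✓ 01111✓ 10001✓ 10011✓ 10100✓ 11001✓ 11100✓ 11110✓
Round 1: -0001 -1100 0000- 01-11 011-1 0110- 1-001 1-100 100-1 111-0
PIs = {-0001, -1100, 0000-, 01-11, 011-1, 0110-, 1-001, 1-100, 100-1, 111-0}
Coverage chart:
  m1: -0001,0000-
  m11: 01-11 ←essential
  m12: -1100,0110-
  m13: 011-1,0110-
  m17: -0001,1-001,100-1
  m19: 100-1 ←essential
  m20: 1-100 ←essential
  m25: 1-001 ←essential
  m28: -1100,1-100,111-0
  m30: 111-0 ←essential
Essential: 01-11, 1-001, 1-100, 100-1, 111-0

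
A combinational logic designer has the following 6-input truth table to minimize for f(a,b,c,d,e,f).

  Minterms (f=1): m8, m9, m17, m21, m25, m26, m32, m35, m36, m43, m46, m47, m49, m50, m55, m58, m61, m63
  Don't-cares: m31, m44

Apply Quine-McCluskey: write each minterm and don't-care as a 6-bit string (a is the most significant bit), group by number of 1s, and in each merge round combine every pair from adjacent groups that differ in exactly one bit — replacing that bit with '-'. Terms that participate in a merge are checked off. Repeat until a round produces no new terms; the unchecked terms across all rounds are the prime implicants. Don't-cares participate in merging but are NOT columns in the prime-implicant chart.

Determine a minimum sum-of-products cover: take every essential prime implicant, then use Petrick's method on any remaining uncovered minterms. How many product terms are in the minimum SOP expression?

11

[col 0] 001000*, 001001*, 010001*, 010101*, 011001*, 011010*, 011111*, 100000*, 100011*, 100100*, 101011*, 101100*, 101110*, 101111*, 110001*, 110010*, 110111*, 111010*, 111101*, 111111*
[col 1] -10001, -11010, -11111, 0-1001, 00100-, 01-001, 010-01, 1-1111, 10-011, 10-100, 100-00, 101-11, 1011-0, 10111-, 11-010, 11-111, 1111-1
Prime implicants: -10001, -11010, -11111, 0-1001, 00100-, 01-001, 010-01, 1-1111, 10-011, 10-100, 100-00, 101-11, 1011-0, 10111-, 11-010, 11-111, 1111-1
PI chart (minterm → PIs covering it):
  8 | 00100-  (sole → essential)
  9 | 0-1001,00100-
  17 | -10001,01-001,010-01
  21 | 010-01  (sole → essential)
  25 | 0-1001,01-001
  26 | -11010  (sole → essential)
  32 | 100-00  (sole → essential)
  35 | 10-011  (sole → essential)
  36 | 10-100,100-00
  43 | 10-011,101-11
  46 | 1011-0,10111-
  47 | 1-1111,101-11,10111-
  49 | -10001  (sole → essential)
  50 | 11-010  (sole → essential)
  55 | 11-111  (sole → essential)
  58 | -11010,11-010
  61 | 1111-1  (sole → essential)
  63 | -11111,1-1111,11-111,1111-1
Essential prime implicants: -10001, -11010, 00100-, 010-01, 10-011, 100-00, 11-010, 11-111, 1111-1
Petrick residual → 0-1001, 10111-
Minimum SOP uses 11 PIs: bc'd'e'f + bcd'ef' + a'cd'e'f + a'b'cd'e' + a'bc'e'f + ab'd'ef + ab'c'e'f' + ab'cde + abd'ef' + abdef + abcdf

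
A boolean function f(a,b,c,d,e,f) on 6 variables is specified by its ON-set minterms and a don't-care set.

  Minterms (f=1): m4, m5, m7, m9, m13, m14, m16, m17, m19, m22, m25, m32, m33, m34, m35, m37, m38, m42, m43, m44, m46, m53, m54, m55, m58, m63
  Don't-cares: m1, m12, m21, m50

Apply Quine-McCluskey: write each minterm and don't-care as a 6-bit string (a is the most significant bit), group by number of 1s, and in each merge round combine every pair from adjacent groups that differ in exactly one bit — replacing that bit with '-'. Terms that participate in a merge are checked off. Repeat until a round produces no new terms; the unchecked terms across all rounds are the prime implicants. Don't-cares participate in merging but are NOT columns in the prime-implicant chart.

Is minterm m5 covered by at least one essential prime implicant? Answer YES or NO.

YES

size-2^0 implicants → 000001(✓)  000100(✓)  000101(✓)  000111(✓)  001001(✓)  001100(✓)  001101(✓)  001110(✓)  010000(✓)  010001(✓)  010011(✓)  010101(✓)  010110(✓)  011001(✓)  100000(✓)  100001(✓)  100010(✓)  100011(✓)  100101(✓)  100110(✓)  101010(✓)  101011(✓)  101100(✓)  101110(✓)  110010(✓)  110101(✓)  110110(✓)  110111(✓)  111010(✓)  111111(✓)
size-2^1 implicants → -00001(✓)  -00101(✓)  -01100(✓)  -01110(✓)  -10101(✓)  -10110  0-0001(✓)  0-0101(✓)  0-1001(✓)  00-001(✓)  00-100(✓)  00-101(✓)  000-01(✓)  0001-1  00010-(✓)  001-01(✓)  0011-0(✓)  00110-(✓)  01-001(✓)  010-01(✓)  0100-1  01000-  1-0010(✓)  1-0101(✓)  1-0110(✓)  1-1010(✓)  10-010(✓)  10-011(✓)  10-110(✓)  100-01(✓)  100-10(✓)  1000-0(✓)  1000-1(✓)  10000-(✓)  10001-(✓)  101-10(✓)  10101-(✓)  1011-0(✓)  11-010(✓)  11-111  110-10(✓)  1101-1  11011-
size-2^2 implicants → --0101  -00-01  -011-0  0--001  0-0-01  00--01  00-10-  1--010  1-0-10  10--10  10-01-  1000--
Unchecked terms (primes): --0101, -00-01, -011-0, -10110, 0--001, 0-0-01, 00--01, 00-10-, 0001-1, 0100-1, 01000-, 1--010, 1-0-10, 10--10, 10-01-, 1000--, 11-111, 1101-1, 11011-
Minterm coverage:
  m4 ⊆ 00-10- [E]
  m5 ⊆ --0101,-00-01,0-0-01,00--01,00-10-,0001-1
  m7 ⊆ 0001-1 [E]
  m9 ⊆ 0--001,00--01
  m13 ⊆ 00--01,00-10-
  m14 ⊆ -011-0 [E]
  m16 ⊆ 01000- [E]
  m17 ⊆ 0--001,0-0-01,0100-1,01000-
  m19 ⊆ 0100-1 [E]
  m22 ⊆ -10110 [E]
  m25 ⊆ 0--001 [E]
  m32 ⊆ 1000-- [E]
  m33 ⊆ -00-01,1000--
  m34 ⊆ 1--010,1-0-10,10--10,10-01-,1000--
  m35 ⊆ 10-01-,1000--
  m37 ⊆ --0101,-00-01
  m38 ⊆ 1-0-10,10--10
  m42 ⊆ 1--010,10--10,10-01-
  m43 ⊆ 10-01- [E]
  m44 ⊆ -011-0 [E]
  m46 ⊆ -011-0,10--10
  m53 ⊆ --0101,1101-1
  m54 ⊆ -10110,1-0-10,11011-
  m55 ⊆ 11-111,1101-1,11011-
  m58 ⊆ 1--010 [E]
  m63 ⊆ 11-111 [E]
E = {-011-0, -10110, 0--001, 00-10-, 0001-1, 0100-1, 01000-, 1--010, 10-01-, 1000--, 11-111}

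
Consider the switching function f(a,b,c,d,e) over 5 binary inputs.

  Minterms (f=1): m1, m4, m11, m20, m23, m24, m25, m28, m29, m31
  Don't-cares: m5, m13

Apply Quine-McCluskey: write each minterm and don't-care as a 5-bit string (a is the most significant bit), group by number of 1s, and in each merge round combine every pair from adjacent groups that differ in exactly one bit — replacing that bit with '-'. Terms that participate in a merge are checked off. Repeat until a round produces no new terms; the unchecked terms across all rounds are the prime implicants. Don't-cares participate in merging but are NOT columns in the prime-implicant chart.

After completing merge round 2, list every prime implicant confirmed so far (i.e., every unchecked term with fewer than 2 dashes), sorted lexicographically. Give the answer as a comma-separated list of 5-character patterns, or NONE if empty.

-0100, -1101, 0-101, 00-01, 0010-, 01011, 1-100, 1-111, 111-1

[col 0] 00001*, 00100*, 00101*, 01011, 01101*, 10100*, 10111*, 11000*, 11001*, 11100*, 11101*, 11111*
[col 1] -0100, -1101, 0-101, 00-01, 0010-, 1-100, 1-111, 11-00*, 11-01*, 1100-*, 111-1, 1110-*
[col 2] 11-0-
Prime implicants: -0100, -1101, 0-101, 00-01, 0010-, 01011, 1-100, 1-111, 11-0-, 111-1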